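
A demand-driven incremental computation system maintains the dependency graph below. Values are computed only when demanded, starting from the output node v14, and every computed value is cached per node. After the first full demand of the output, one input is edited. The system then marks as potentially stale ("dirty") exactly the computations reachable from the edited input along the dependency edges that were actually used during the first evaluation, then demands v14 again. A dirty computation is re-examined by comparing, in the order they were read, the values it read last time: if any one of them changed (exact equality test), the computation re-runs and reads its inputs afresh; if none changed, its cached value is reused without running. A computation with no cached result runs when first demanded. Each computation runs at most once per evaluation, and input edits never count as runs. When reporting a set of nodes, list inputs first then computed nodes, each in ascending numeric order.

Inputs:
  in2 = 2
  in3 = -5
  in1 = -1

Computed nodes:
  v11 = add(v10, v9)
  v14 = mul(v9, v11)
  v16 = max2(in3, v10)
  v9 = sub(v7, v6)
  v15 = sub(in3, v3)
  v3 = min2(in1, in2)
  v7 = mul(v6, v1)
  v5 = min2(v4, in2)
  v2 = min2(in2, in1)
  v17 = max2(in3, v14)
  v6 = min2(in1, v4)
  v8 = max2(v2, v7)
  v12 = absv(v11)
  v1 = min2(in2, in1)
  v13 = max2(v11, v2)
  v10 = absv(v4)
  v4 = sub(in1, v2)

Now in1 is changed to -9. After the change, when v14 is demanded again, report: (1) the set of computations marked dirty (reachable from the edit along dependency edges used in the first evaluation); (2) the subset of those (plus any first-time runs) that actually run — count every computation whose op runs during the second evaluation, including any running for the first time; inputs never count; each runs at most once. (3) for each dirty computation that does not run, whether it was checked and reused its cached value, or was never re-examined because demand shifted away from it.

First evaluation (everything demanded from the output):
  v1 = min2(2, -1) = -1
  v2 = min2(2, -1) = -1
  v4 = sub(-1, -1) = 0
  v6 = min2(-1, 0) = -1
  v7 = mul(-1, -1) = 1
  v9 = sub(1, -1) = 2
  v10 = absv(0) = 0
  v11 = add(0, 2) = 2
  v14 = mul(2, 2) = 4

Propagation after the edit:
  v1: runs — in1 -1->-9; result -9.
  v2: runs — in1 -1->-9; result -9.
  v4: runs — in1 -1->-9; v2 -1->-9; result 0 (same value as before).
  v6: runs — in1 -1->-9; result -9.
  v7: runs — v6 -1->-9; v1 -1->-9; result 81.
  v9: runs — v7 1->81; v6 -1->-9; result 90.
  v10: checked — values it read are unchanged (v4 unchanged); reused cached 0 without running.
  v11: runs — v9 2->90; result 90.
  v14: runs — v9 2->90; v11 2->90; result 8100.

Key observation: the cutoff stops propagation at v10 — its inputs' values are unchanged, so it reuses its cache.

Marked dirty: v1, v2, v4, v6, v7, v9, v10, v11, v14.
Computations that run: v1, v2, v4, v6, v7, v9, v11, v14 — 8 in total.
Checked but reused from cache: v10.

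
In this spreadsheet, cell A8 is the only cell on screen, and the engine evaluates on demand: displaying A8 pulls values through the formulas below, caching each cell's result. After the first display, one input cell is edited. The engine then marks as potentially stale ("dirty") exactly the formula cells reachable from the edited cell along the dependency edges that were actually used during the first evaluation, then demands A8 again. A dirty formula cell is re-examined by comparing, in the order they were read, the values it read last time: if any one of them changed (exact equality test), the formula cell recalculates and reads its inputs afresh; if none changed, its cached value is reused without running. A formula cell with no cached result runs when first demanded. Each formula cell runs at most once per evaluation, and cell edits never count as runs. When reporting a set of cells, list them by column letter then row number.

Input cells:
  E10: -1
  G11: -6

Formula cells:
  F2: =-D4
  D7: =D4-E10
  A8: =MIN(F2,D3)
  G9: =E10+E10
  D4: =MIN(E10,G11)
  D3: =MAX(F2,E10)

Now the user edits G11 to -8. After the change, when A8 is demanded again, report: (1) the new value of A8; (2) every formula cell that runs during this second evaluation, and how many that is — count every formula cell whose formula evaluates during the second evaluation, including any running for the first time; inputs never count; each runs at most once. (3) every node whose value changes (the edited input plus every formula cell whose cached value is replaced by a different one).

A8 now evaluates to 8.
Run set: A8, D3, D4, F2 (4 run).
Changed values: A8, D3, D4, F2, G11.

Initial pass — values computed on the first demand:
  D4 = MIN(-1, -6) = -6
  F2 = -(-6) = 6
  D3 = MAX(6, -1) = 6
  A8 = MIN(6, 6) = 6

Second demand — change propagation:
  D4: re-runs because G11 -6->-8; new result -8.
  F2: re-runs because D4 -6->-8; new result 8.
  D3: re-runs because F2 6->8; new result 8.
  A8: re-runs because F2 6->8; D3 6->8; new result 8.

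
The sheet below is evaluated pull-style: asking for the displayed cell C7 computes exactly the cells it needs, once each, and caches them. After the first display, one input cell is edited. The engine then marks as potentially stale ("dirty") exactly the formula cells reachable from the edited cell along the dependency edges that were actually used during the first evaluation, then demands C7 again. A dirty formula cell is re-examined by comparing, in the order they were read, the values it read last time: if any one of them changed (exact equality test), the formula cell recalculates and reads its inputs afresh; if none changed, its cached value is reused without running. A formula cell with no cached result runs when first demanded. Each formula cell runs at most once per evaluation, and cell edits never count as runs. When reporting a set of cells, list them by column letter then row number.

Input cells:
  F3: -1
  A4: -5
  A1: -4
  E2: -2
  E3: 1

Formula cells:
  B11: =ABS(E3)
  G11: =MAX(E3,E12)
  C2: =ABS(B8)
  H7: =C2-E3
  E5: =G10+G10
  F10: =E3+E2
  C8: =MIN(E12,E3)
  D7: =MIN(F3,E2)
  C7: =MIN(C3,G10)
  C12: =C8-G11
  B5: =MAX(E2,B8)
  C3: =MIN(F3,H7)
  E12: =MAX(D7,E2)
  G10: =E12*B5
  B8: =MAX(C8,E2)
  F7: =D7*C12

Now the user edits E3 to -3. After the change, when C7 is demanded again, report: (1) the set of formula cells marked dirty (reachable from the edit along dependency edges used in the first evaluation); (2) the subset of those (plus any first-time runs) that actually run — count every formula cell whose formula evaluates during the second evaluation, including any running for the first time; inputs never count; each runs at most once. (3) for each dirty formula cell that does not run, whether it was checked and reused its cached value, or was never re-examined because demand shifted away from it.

The edit dirties: B5, B8, C2, C3, C7, C8, G10, H7.
4 formula cells run: B8, C3, C8, H7.
Cache hits after checking: B5, C2, C7, G10.
Note where the cutoff bites: B5 is checked, finds nothing changed, and keeps its cache.

First demand of the output computes:
  D7 = MIN(-1, -2) = -2
  E12 = MAX(-2, -2) = -2
  C8 = MIN(-2, 1) = -2
  B8 = MAX(-2, -2) = -2
  B5 = MAX(-2, -2) = -2
  C2 = ABS(-2) = 2
  G10 = -2 * -2 = 4
  H7 = 2 - 1 = 1
  C3 = MIN(-1, 1) = -1
  C7 = MIN(-1, 4) = -1

After the edit, cleaning proceeds:
  C8: a read changed (E3 1->-3) — executes, giving -3.
  B8: a read changed (C8 -2->-3) — executes, giving -2 — identical to its old value.
  B5: dirty, but its reads are unchanged (E2 unchanged, B8 unchanged); cached -2 stands.
  C2: dirty, but its reads are unchanged (B8 unchanged); cached 2 stands.
  G10: dirty, but its reads are unchanged (E12 unchanged, B5 unchanged); cached 4 stands.
  H7: a read changed (E3 1->-3) — executes, giving 5.
  C3: a read changed (H7 1->5) — executes, giving -1 — identical to its old value.
  C7: dirty, but its reads are unchanged (C3 unchanged, G10 unchanged); cached -1 stands.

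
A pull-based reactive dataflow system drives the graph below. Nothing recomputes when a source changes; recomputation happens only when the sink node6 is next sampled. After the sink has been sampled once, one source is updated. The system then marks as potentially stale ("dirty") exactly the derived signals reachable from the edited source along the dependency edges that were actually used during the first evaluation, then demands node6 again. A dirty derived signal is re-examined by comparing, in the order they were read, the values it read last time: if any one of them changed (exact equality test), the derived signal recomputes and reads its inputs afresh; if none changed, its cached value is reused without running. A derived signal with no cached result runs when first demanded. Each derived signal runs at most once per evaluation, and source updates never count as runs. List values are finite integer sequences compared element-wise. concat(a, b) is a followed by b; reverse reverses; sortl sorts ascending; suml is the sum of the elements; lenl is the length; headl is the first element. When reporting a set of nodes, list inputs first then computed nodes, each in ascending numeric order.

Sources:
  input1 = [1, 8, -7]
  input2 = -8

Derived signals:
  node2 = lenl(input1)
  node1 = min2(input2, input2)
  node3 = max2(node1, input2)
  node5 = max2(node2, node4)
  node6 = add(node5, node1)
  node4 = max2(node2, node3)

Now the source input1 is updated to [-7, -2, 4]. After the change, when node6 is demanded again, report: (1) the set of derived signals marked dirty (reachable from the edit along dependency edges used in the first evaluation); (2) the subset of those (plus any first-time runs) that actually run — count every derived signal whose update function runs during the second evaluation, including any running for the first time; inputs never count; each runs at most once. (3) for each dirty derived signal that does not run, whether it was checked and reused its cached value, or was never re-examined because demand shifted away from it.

Marked dirty: node2, node4, node5, node6.
Derived signals that run: node2 — 1 in total.
Checked but reused from cache: node4, node5, node6.
Key observation: the change is absorbed at node2 — it re-runs but produces the same value, and the output's value is unchanged.

First evaluation (everything demanded from the output):
  node1 = min2(-8, -8) = -8
  node2 = lenl([1, 8, -7]) = 3
  node3 = max2(-8, -8) = -8
  node4 = max2(3, -8) = 3
  node5 = max2(3, 3) = 3
  node6 = add(3, -8) = -5

Propagation after the edit:
  node2: runs — input1 [1, 8, -7]->[-7, -2, 4]; result 3 (same value as before).
  node4: checked — values it read are unchanged (node2 unchanged, node3 unchanged); reused cached 3 without running.
  node5: checked — values it read are unchanged (node2 unchanged, node4 unchanged); reused cached 3 without running.
  node6: checked — values it read are unchanged (node5 unchanged, node1 unchanged); reused cached -5 without running.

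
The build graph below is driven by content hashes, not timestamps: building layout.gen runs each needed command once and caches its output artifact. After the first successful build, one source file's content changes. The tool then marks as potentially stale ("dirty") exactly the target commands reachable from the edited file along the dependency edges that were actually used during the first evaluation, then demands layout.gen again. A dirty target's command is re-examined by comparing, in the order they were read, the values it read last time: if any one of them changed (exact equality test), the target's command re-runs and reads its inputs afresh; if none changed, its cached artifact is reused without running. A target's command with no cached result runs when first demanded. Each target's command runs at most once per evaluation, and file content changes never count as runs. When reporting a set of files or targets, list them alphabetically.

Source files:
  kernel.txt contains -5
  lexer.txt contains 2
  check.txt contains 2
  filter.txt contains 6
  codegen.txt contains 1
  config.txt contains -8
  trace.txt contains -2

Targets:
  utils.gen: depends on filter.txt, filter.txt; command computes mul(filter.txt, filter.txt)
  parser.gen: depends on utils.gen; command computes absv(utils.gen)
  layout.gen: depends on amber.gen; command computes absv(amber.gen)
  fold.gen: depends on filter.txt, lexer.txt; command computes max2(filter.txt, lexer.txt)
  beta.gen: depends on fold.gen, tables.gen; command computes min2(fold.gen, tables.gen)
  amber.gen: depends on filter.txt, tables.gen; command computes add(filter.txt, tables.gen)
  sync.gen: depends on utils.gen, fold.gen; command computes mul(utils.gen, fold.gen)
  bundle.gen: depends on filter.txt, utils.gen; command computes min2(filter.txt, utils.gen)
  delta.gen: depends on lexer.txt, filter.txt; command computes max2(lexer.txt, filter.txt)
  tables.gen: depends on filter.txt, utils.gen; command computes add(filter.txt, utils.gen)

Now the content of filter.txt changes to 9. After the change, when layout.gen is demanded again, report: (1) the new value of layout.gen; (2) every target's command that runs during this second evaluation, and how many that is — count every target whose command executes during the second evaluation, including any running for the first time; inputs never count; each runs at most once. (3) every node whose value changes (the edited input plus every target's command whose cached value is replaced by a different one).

layout.gen now evaluates to 99.
Run set: amber.gen, layout.gen, tables.gen, utils.gen (4 run).
Changed values: amber.gen, filter.txt, layout.gen, tables.gen, utils.gen.

Initial pass — values computed on the first demand:
  utils.gen = mul(6, 6) = 36
  tables.gen = add(6, 36) = 42
  amber.gen = add(6, 42) = 48
  layout.gen = absv(48) = 48

Second demand — change propagation:
  utils.gen: re-runs because filter.txt 6->9; filter.txt 6->9; new result 81.
  tables.gen: re-runs because filter.txt 6->9; utils.gen 36->81; new result 90.
  amber.gen: re-runs because filter.txt 6->9; tables.gen 42->90; new result 99.
  layout.gen: re-runs because amber.gen 48->99; new result 99.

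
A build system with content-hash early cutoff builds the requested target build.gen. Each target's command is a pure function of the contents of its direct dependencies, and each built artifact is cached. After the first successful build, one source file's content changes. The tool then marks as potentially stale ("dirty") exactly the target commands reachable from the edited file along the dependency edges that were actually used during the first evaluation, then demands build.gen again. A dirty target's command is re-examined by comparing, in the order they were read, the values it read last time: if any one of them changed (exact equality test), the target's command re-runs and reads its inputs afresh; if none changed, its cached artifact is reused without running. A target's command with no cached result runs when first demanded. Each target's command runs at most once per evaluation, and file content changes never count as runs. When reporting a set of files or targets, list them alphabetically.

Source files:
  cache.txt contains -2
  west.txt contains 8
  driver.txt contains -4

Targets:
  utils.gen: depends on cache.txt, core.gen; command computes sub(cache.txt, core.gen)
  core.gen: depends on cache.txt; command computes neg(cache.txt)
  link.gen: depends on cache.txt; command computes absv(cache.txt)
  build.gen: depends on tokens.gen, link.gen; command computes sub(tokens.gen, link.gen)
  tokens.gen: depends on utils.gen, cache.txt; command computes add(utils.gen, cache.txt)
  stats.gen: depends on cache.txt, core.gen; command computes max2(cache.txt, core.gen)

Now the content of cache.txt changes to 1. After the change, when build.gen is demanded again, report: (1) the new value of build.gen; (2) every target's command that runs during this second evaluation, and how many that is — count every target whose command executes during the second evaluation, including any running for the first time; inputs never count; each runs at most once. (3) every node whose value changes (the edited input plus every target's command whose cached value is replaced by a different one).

First evaluation (everything demanded from the output):
  core.gen = neg(-2) = 2
  link.gen = absv(-2) = 2
  utils.gen = sub(-2, 2) = -4
  tokens.gen = add(-4, -2) = -6
  build.gen = sub(-6, 2) = -8

Propagation after the edit:
  core.gen: runs — cache.txt -2->1; result -1.
  link.gen: runs — cache.txt -2->1; result 1.
  utils.gen: runs — cache.txt -2->1; core.gen 2->-1; result 2.
  tokens.gen: runs — utils.gen -4->2; cache.txt -2->1; result 3.
  build.gen: runs — tokens.gen -6->3; link.gen 2->1; result 2.

New value of build.gen: 2.
Target commands that run: build.gen, core.gen, link.gen, tokens.gen, utils.gen — 5 in total.
Values that change: build.gen, cache.txt, core.gen, link.gen, tokens.gen, utils.gen.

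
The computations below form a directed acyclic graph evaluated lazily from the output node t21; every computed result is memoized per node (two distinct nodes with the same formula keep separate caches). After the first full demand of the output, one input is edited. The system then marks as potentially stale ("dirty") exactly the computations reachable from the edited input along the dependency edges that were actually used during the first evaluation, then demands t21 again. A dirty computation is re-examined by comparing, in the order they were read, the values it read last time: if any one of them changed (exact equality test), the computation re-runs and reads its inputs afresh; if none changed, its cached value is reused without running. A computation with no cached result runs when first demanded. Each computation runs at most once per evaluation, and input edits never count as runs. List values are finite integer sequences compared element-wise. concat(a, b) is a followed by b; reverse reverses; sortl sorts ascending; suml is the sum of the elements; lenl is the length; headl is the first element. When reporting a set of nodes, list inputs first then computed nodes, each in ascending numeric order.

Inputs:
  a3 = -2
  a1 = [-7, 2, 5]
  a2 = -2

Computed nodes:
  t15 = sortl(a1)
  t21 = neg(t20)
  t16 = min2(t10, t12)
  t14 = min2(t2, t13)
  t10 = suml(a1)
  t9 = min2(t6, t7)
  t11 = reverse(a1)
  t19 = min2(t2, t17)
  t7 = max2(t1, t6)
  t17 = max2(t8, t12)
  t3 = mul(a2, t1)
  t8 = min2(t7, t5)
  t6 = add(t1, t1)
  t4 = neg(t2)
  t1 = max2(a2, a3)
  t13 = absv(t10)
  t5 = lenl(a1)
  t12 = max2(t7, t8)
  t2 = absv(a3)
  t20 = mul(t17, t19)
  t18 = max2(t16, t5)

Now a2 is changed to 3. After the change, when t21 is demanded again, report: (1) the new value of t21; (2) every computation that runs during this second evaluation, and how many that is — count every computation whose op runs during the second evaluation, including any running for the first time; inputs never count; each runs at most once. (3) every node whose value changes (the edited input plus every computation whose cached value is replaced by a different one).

Demanding t21 again yields -12.
9 computations run: t1, t6, t7, t8, t12, t17, t19, t20, t21.
The nodes whose values change: a2, t1, t6, t7, t8, t12, t17, t19, t20, t21.

First demand of the output computes:
  t1 = max2(-2, -2) = -2
  t2 = absv(-2) = 2
  t5 = lenl([-7, 2, 5]) = 3
  t6 = add(-2, -2) = -4
  t7 = max2(-2, -4) = -2
  t8 = min2(-2, 3) = -2
  t12 = max2(-2, -2) = -2
  t17 = max2(-2, -2) = -2
  t19 = min2(2, -2) = -2
  t20 = mul(-2, -2) = 4
  t21 = neg(4) = -4

After the edit, cleaning proceeds:
  t1: a read changed (a2 -2->3) — executes, giving 3.
  t6: a read changed (t1 -2->3; t1 -2->3) — executes, giving 6.
  t7: a read changed (t1 -2->3; t6 -4->6) — executes, giving 6.
  t8: a read changed (t7 -2->6) — executes, giving 3.
  t12: a read changed (t7 -2->6; t8 -2->3) — executes, giving 6.
  t17: a read changed (t8 -2->3; t12 -2->6) — executes, giving 6.
  t19: a read changed (t17 -2->6) — executes, giving 2.
  t20: a read changed (t17 -2->6; t19 -2->2) — executes, giving 12.
  t21: a read changed (t20 4->12) — executes, giving -12.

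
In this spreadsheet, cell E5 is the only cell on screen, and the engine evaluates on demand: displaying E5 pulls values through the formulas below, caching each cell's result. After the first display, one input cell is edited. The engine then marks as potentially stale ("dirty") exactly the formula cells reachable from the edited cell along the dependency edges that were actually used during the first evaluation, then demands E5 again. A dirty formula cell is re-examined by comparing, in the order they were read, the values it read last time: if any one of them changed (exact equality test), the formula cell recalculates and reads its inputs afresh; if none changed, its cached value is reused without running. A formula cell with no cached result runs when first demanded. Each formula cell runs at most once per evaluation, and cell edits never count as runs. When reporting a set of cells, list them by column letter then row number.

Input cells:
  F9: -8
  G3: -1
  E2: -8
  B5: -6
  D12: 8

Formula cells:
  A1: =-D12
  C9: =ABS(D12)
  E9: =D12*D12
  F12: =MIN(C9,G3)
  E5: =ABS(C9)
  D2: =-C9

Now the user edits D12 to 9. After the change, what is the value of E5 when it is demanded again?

E5 now evaluates to 9.

Initial pass — values computed on the first demand:
  C9 = ABS(8) = 8
  E5 = ABS(8) = 8

Second demand — change propagation:
  C9: re-runs because D12 8->9; new result 9.
  E5: re-runs because C9 8->9; new result 9.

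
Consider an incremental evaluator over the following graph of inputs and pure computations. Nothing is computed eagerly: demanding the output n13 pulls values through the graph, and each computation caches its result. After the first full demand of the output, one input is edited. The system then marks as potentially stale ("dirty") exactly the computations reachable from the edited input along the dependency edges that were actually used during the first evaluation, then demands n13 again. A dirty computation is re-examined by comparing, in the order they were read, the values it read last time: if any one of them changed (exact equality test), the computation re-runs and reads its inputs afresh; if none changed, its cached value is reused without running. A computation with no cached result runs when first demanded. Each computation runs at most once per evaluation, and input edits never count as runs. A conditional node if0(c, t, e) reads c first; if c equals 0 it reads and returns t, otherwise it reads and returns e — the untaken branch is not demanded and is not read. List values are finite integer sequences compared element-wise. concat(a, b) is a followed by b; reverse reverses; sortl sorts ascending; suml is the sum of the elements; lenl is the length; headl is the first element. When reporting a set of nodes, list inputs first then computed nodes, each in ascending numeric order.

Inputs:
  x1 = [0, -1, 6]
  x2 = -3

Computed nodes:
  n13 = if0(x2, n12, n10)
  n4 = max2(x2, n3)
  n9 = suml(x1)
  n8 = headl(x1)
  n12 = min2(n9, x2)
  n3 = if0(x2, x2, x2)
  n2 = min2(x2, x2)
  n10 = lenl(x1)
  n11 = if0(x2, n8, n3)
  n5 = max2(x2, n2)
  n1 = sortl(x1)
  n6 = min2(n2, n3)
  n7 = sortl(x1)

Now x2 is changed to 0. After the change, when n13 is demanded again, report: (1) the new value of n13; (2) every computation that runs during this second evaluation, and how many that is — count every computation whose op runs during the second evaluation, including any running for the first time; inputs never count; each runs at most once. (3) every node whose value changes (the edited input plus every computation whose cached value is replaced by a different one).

n13 now evaluates to 0.
Run set: n9, n12, n13 (3 run).
Changed values: x2, n13.
The important point: the flipped condition pulls in fresh nodes; n9, n12 run for the first time.

Initial pass — values computed on the first demand:
  n10 = lenl([0, -1, 6]) = 3
  n13 = if0(x2=-3 -> else branch n10) = 3

Second demand — change propagation:
  n9: newly demanded (no cache) — executes and yields 5.
  n12: newly demanded (no cache) — executes and yields 0.
  n13: re-runs because x2 -3->0; new result 0.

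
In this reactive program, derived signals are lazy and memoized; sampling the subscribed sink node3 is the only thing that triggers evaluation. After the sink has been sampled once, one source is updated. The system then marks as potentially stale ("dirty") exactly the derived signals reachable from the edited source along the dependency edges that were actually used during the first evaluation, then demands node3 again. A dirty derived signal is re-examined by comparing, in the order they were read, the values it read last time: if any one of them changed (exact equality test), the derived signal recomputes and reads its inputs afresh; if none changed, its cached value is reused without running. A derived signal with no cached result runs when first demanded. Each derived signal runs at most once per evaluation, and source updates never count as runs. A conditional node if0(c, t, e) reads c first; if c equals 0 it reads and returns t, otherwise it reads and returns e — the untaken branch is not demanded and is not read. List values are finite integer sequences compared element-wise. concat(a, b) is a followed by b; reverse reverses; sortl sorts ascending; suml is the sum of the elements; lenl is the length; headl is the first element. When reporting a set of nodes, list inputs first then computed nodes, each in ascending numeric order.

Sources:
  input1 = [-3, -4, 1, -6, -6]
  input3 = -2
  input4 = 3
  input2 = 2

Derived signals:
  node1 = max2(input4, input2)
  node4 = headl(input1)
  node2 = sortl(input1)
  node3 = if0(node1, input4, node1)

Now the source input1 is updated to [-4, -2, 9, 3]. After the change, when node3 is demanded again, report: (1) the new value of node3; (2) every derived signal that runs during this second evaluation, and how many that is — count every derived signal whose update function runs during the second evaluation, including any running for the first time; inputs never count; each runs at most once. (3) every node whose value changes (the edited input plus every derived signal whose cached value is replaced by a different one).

Demanding node3 again yields 3.
0 derived signals run: none.
The nodes whose values change: input1.
Note the shortcut — input1 feeds only undemanded nodes, so no recomputation happens.

First demand of the output computes:
  node1 = max2(3, 2) = 3
  node3 = if0(node1=3 -> else branch node1) = 3

After the edit, cleaning proceeds:
  input1 only reaches undemanded nodes; the second demand re-runs nothing.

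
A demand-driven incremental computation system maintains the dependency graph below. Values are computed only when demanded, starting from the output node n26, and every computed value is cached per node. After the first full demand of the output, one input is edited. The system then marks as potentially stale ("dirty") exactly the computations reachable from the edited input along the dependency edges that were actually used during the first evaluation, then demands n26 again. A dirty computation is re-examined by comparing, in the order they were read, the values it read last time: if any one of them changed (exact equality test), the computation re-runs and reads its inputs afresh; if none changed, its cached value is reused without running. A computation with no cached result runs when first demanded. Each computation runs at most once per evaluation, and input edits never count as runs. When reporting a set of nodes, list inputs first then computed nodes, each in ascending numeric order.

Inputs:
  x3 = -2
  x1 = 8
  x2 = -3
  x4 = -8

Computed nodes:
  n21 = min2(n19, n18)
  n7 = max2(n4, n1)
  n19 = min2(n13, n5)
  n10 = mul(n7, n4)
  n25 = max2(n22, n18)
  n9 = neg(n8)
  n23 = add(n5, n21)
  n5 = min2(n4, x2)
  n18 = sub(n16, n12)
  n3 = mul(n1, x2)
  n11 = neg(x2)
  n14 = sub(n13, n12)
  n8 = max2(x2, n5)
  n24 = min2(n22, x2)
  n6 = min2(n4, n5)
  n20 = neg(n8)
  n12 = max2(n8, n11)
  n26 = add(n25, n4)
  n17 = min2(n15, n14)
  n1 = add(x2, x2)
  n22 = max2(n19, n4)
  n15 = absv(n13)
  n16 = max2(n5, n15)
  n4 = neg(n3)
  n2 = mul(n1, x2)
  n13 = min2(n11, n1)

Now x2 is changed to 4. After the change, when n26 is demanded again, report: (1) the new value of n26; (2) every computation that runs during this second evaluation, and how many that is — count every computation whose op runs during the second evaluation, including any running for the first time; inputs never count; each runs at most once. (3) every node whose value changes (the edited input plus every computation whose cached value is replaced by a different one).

New value of n26: -32.
Computations that run: n1, n3, n4, n5, n8, n11, n12, n13, n15, n16, n18, n19, n22, n25, n26 — 15 in total.
Values that change: x2, n1, n3, n4, n5, n8, n11, n12, n13, n15, n16, n18, n19, n22, n25, n26.

First evaluation (everything demanded from the output):
  n1 = add(-3, -3) = -6
  n3 = mul(-6, -3) = 18
  n4 = neg(18) = -18
  n5 = min2(-18, -3) = -18
  n8 = max2(-3, -18) = -3
  n11 = neg(-3) = 3
  n12 = max2(-3, 3) = 3
  n13 = min2(3, -6) = -6
  n15 = absv(-6) = 6
  n16 = max2(-18, 6) = 6
  n18 = sub(6, 3) = 3
  n19 = min2(-6, -18) = -18
  n22 = max2(-18, -18) = -18
  n25 = max2(-18, 3) = 3
  n26 = add(3, -18) = -15

Propagation after the edit:
  n1: runs — x2 -3->4; x2 -3->4; result 8.
  n3: runs — n1 -6->8; x2 -3->4; result 32.
  n4: runs — n3 18->32; result -32.
  n5: runs — n4 -18->-32; x2 -3->4; result -32.
  n8: runs — x2 -3->4; n5 -18->-32; result 4.
  n11: runs — x2 -3->4; result -4.
  n12: runs — n8 -3->4; n11 3->-4; result 4.
  n13: runs — n11 3->-4; n1 -6->8; result -4.
  n15: runs — n13 -6->-4; result 4.
  n16: runs — n5 -18->-32; n15 6->4; result 4.
  n18: runs — n16 6->4; n12 3->4; result 0.
  n19: runs — n13 -6->-4; n5 -18->-32; result -32.
  n22: runs — n19 -18->-32; n4 -18->-32; result -32.
  n25: runs — n22 -18->-32; n18 3->0; result 0.
  n26: runs — n25 3->0; n4 -18->-32; result -32.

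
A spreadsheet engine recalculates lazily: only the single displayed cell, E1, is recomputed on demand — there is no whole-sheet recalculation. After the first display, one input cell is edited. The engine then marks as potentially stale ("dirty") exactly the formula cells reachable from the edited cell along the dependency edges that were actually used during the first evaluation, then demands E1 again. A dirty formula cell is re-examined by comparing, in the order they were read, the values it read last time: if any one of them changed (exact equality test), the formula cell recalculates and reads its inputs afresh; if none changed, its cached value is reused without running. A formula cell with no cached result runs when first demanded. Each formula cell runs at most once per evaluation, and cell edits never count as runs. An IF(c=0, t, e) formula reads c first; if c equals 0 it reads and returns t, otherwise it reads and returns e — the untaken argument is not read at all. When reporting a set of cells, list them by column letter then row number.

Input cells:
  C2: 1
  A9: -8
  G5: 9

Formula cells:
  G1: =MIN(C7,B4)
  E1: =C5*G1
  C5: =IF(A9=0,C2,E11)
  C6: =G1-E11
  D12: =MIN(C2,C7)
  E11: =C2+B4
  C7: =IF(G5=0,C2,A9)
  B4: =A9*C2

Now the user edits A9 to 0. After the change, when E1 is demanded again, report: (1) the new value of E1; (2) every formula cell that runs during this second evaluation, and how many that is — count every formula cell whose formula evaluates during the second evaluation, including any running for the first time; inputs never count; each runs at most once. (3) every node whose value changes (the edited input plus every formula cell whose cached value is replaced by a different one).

New value of E1: 0.
Formula cells that run: B4, C5, C7, E1, G1 — 5 in total.
Values that change: A9, B4, C5, C7, E1, G1.
Key observation: a condition flipped, so demand moved to the other branch — E11 is never re-examined.

First evaluation (everything demanded from the output):
  B4 = -8 * 1 = -8
  C7 = IF(G5=0: G5=9 -> else branch A9) = -8
  E11 = 1 + -8 = -7
  C5 = IF(A9=0: A9=-8 -> else branch E11) = -7
  G1 = MIN(-8, -8) = -8
  E1 = -7 * -8 = 56

Propagation after the edit:
  B4: runs — A9 -8->0; result 0.
  C7: runs — A9 -8->0; result 0.
  E11: marked dirty but never re-examined — demand shifted away from it.
  C5: runs — A9 -8->0; result 1.
  G1: runs — C7 -8->0; B4 -8->0; result 0.
  E1: runs — C5 -7->1; G1 -8->0; result 0.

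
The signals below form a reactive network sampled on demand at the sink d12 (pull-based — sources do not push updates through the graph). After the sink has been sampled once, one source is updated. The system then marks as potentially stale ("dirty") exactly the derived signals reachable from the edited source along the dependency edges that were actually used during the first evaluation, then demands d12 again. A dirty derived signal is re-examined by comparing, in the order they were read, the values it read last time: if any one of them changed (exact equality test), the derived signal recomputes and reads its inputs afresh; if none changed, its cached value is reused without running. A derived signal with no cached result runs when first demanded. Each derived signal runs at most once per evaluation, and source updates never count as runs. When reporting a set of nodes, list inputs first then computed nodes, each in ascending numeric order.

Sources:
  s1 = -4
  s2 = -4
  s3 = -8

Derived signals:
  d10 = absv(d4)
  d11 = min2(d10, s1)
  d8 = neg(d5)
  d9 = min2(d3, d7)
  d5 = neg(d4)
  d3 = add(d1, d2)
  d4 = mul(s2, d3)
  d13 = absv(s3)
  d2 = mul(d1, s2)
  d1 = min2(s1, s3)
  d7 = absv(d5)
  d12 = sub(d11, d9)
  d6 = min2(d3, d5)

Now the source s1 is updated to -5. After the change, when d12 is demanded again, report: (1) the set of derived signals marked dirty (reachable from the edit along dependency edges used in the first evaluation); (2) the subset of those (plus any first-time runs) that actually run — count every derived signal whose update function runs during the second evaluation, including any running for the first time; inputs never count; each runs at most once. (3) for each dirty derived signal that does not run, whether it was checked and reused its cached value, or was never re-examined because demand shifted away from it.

Initial pass — values computed on the first demand:
  d1 = min2(-4, -8) = -8
  d2 = mul(-8, -4) = 32
  d3 = add(-8, 32) = 24
  d4 = mul(-4, 24) = -96
  d5 = neg(-96) = 96
  d7 = absv(96) = 96
  d9 = min2(24, 96) = 24
  d10 = absv(-96) = 96
  d11 = min2(96, -4) = -4
  d12 = sub(-4, 24) = -28

Second demand — change propagation:
  d1: re-runs because s1 -4->-5; new result -8 (unchanged).
  d2: re-examined; everything it read last time is the same (d1 unchanged, s2 unchanged) — cache 32 kept, no run.
  d3: re-examined; everything it read last time is the same (d1 unchanged, d2 unchanged) — cache 24 kept, no run.
  d4: re-examined; everything it read last time is the same (s2 unchanged, d3 unchanged) — cache -96 kept, no run.
  d5: re-examined; everything it read last time is the same (d4 unchanged) — cache 96 kept, no run.
  d7: re-examined; everything it read last time is the same (d5 unchanged) — cache 96 kept, no run.
  d9: re-examined; everything it read last time is the same (d3 unchanged, d7 unchanged) — cache 24 kept, no run.
  d10: re-examined; everything it read last time is the same (d4 unchanged) — cache 96 kept, no run.
  d11: re-runs because s1 -4->-5; new result -5.
  d12: re-runs because d11 -4->-5; new result -29.

The important point: at d2 every value read last time is unchanged, so the dirty flag clears without a run.

Dirty set: d1, d2, d3, d4, d5, d7, d9, d10, d11, d12.
Run set: d1, d11, d12 (3 run).
Re-examined without running (cache reused): d2, d3, d4, d5, d7, d9, d10.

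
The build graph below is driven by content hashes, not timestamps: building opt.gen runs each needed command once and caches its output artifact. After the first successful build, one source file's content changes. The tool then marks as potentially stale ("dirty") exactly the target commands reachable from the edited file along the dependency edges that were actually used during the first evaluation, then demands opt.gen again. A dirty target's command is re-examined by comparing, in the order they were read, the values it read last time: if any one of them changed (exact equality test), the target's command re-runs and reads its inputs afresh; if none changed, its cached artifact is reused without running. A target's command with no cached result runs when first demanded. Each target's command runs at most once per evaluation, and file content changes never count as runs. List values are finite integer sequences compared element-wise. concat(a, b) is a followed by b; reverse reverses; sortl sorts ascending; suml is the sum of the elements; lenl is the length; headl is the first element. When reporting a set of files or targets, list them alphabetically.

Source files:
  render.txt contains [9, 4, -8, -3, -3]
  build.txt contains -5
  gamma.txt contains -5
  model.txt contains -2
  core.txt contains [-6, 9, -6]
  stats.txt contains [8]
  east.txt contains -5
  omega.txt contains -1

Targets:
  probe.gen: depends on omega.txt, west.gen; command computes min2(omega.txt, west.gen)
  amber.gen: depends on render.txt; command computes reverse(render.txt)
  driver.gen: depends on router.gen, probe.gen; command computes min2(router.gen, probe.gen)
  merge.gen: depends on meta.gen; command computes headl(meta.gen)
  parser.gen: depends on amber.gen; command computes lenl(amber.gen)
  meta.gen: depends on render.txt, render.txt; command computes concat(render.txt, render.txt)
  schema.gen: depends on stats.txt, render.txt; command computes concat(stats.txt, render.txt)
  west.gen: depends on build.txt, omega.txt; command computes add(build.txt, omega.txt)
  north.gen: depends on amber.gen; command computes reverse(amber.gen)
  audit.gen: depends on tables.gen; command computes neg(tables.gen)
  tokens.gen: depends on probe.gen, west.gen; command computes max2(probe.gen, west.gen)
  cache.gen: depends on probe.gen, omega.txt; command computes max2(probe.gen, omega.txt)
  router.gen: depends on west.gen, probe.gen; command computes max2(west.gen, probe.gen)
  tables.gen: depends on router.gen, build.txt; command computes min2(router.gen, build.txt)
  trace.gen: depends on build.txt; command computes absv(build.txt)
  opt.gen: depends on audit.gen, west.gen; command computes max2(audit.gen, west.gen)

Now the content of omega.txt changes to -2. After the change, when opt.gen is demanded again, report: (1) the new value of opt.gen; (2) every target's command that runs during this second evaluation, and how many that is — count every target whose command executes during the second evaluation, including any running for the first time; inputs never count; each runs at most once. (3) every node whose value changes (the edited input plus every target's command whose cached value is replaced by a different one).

Initial pass — values computed on the first demand:
  west.gen = add(-5, -1) = -6
  probe.gen = min2(-1, -6) = -6
  router.gen = max2(-6, -6) = -6
  tables.gen = min2(-6, -5) = -6
  audit.gen = neg(-6) = 6
  opt.gen = max2(6, -6) = 6

Second demand — change propagation:
  west.gen: re-runs because omega.txt -1->-2; new result -7.
  probe.gen: re-runs because omega.txt -1->-2; west.gen -6->-7; new result -7.
  router.gen: re-runs because west.gen -6->-7; probe.gen -6->-7; new result -7.
  tables.gen: re-runs because router.gen -6->-7; new result -7.
  audit.gen: re-runs because tables.gen -6->-7; new result 7.
  opt.gen: re-runs because audit.gen 6->7; west.gen -6->-7; new result 7.

opt.gen now evaluates to 7.
Run set: audit.gen, opt.gen, probe.gen, router.gen, tables.gen, west.gen (6 run).
Changed values: audit.gen, omega.txt, opt.gen, probe.gen, router.gen, tables.gen, west.gen.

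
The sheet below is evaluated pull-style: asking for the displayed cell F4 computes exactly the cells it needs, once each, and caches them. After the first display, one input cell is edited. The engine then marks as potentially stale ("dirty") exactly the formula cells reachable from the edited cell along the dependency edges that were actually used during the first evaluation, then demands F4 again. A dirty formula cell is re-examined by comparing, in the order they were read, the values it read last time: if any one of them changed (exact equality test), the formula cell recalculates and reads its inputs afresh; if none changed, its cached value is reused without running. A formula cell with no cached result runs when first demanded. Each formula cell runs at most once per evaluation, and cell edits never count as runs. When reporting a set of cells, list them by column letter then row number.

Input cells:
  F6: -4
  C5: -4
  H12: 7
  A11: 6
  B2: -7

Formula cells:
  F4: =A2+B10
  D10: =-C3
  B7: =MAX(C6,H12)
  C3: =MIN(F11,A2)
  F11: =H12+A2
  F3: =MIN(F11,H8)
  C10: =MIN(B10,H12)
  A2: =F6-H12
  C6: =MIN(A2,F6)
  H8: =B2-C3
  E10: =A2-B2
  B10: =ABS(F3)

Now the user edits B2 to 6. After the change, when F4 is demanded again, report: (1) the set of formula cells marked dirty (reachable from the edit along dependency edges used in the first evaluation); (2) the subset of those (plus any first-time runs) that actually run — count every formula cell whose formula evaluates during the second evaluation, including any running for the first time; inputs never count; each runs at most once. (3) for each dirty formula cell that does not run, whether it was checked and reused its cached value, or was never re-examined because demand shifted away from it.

The edit dirties: B10, F3, F4, H8.
2 formula cells run: F3, H8.
Cache hits after checking: B10, F4.
Note the absorption at F3: it re-runs yet its value is the same, leaving the output's value untouched.

First demand of the output computes:
  A2 = -4 - 7 = -11
  F11 = 7 + -11 = -4
  C3 = MIN(-4, -11) = -11
  H8 = -7 - -11 = 4
  F3 = MIN(-4, 4) = -4
  B10 = ABS(-4) = 4
  F4 = -11 + 4 = -7

After the edit, cleaning proceeds:
  H8: a read changed (B2 -7->6) — executes, giving 17.
  F3: a read changed (H8 4->17) — executes, giving -4 — identical to its old value.
  B10: dirty, but its reads are unchanged (F3 unchanged); cached 4 stands.
  F4: dirty, but its reads are unchanged (A2 unchanged, B10 unchanged); cached -7 stands.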